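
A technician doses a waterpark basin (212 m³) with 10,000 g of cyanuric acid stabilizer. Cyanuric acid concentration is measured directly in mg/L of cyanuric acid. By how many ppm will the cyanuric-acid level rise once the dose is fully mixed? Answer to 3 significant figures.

47.2 ppm

Volume: 212 m³ = 212,000 L.
Rise: 10,000 g / 212,000 L × 1000 = 47.17 mg/L.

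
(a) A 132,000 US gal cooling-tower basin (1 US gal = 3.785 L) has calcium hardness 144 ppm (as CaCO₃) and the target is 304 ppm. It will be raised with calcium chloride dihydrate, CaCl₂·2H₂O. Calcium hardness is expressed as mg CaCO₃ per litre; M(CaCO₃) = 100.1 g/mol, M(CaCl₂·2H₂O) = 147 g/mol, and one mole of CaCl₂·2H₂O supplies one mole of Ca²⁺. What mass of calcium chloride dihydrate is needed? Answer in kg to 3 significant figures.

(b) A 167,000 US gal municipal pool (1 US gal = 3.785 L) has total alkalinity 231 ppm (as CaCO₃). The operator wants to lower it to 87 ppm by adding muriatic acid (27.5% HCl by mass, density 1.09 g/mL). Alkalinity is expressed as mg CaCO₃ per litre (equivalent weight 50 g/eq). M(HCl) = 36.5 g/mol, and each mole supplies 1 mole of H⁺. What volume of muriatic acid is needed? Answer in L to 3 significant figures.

(a) 117 kg; (b) 222 L

(a) Volume: 132,000 US gal × 3.785 L/gal = 499,620 L.
(a) Hardness to add: (304 − 144) = 160 mg/L as CaCO₃ × 499,620 L = 79,940 g as CaCO₃.
(a) Moles of Ca²⁺ (1 mol Ca²⁺ ≡ 1 mol CaCO₃): 79,940 / 100.1 g/mol = 798.6 mol.
(a) Mass of CaCl₂·2H₂O: 798.6 × 147 = 117,400 g.

(b) Volume: 167,000 US gal × 3.785 L/gal = 632,095 L.
(b) Alkalinity to neutralize: (231 − 87) = 144 mg/L as CaCO₃ × 632,095 L = 91,020 g as CaCO₃.
(b) Equivalents of H⁺ required: 91,020 ÷ 50 g/eq = 1820 eq = 1820 mol HCl.
(b) Mass of HCl: 1820 × 36.5 = 66,450 g.
(b) Mass of 27.5% solution: 66,450 / 0.275 = 241,600 g.
(b) Volume: 241,600 g ÷ 1.09 g/mL = 221,700 mL.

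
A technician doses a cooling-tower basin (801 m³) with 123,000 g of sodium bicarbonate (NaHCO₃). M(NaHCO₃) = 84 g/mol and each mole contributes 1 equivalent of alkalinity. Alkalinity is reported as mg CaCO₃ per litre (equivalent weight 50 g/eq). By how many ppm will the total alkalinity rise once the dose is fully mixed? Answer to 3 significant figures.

Volume: 801 m³ = 801,000 L.
Moles of NaHCO₃: 123,000 g ÷ 84 g/mol = 1464 mol → 1464 eq of alkalinity.
As CaCO₃: 1464 eq × 50 g/eq = 73,210 g.
Rise: 73,210 g / 801,000 L × 1000 = 91.4 mg/L.

91.4 ppm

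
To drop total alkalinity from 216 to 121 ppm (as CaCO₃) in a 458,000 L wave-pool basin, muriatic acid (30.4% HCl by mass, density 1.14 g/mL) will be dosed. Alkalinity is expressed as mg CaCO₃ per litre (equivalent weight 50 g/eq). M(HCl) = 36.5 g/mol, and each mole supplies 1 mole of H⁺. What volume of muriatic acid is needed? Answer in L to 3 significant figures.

91.7 L

Alkalinity to neutralize: (216 − 121) = 95 mg/L as CaCO₃ × 458,000 L = 43,510 g as CaCO₃.
Equivalents of H⁺ required: 43,510 ÷ 50 g/eq = 870.2 eq = 870.2 mol HCl.
Mass of HCl: 870.2 × 36.5 = 31,760 g.
Mass of 30.4% solution: 31,760 / 0.304 = 104,500 g.
Volume: 104,500 g ÷ 1.14 g/mL = 91,650 mL.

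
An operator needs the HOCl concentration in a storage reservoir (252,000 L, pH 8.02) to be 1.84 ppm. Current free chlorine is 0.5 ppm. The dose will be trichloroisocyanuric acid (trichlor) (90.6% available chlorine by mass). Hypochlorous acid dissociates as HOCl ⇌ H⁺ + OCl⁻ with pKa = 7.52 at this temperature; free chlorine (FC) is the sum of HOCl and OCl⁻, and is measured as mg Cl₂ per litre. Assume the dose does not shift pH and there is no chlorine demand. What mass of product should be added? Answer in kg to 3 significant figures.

[OCl⁻]/[HOCl] = 10^(pH − pKa) = 10^(8.02 − 7.52) = 3.162; fraction as HOCl = 1/(1 + 3.162) = 0.2403.
Free chlorine required for 1.84 ppm HOCl: 1.84 / 0.2403 = 7.659 ppm.
FC to add: 7.659 − 0.5 = 7.159 mg/L as Cl₂.
Cl₂ equivalent: 7.159 mg/L × 252,000 L = 1804 g.
Product at 90.6% available Cl: 1804 / 0.906 = 1991 g.

1.99 kg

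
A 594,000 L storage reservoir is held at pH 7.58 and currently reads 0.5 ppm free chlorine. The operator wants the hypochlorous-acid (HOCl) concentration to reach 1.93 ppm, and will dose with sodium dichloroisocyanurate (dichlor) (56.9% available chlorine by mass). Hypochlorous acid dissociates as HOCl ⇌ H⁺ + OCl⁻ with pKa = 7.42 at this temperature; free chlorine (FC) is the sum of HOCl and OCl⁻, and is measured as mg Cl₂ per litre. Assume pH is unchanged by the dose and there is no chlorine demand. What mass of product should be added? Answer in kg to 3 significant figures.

4.41 kg

[OCl⁻]/[HOCl] = 10^(pH − pKa) = 10^(7.58 − 7.42) = 1.445; fraction as HOCl = 1/(1 + 1.445) = 0.4089.
Free chlorine required for 1.93 ppm HOCl: 1.93 / 0.4089 = 4.72 ppm.
FC to add: 4.72 − 0.5 = 4.22 mg/L as Cl₂.
Cl₂ equivalent: 4.22 mg/L × 594,000 L = 2507 g.
Product at 56.9% available Cl: 2507 / 0.569 = 4405 g.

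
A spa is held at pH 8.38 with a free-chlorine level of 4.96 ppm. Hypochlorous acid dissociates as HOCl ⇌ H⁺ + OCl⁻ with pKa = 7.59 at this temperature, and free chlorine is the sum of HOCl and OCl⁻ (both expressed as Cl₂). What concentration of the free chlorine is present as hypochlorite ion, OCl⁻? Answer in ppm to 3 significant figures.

[OCl⁻]/[HOCl] = 10^(pH − pKa) = 10^(8.38 − 7.59) = 10^0.79 = 6.166.
Fraction as HOCl = 1 / (1 + 6.166) = 0.1395.
OCl⁻ = (1 − 0.1395) × 4.96 ppm = 4.268 ppm.

4.27 ppm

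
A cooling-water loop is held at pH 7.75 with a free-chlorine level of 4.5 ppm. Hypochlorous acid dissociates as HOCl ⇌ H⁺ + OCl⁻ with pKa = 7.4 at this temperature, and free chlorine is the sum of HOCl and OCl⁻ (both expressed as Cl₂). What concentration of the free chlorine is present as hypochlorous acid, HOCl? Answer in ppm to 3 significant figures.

[OCl⁻]/[HOCl] = 10^(pH − pKa) = 10^(7.75 − 7.4) = 10^0.35 = 2.239.
Fraction as HOCl = 1 / (1 + 2.239) = 0.3088.
HOCl = 0.3088 × 4.5 ppm = 1.389 ppm.

1.39 ppm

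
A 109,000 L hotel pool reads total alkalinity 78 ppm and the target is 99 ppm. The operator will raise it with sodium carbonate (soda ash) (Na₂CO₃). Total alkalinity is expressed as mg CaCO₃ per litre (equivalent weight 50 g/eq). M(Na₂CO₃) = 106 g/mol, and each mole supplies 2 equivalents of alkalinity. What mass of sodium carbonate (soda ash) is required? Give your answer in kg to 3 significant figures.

Alkalinity to add: (99 − 78) = 21 mg/L as CaCO₃ × 109,000 L = 2289 g as CaCO₃.
Equivalents: 2289 g ÷ 50 g/eq = 45.78 eq.
Each mole of Na₂CO₃ supplies 2 eq, so 45.78 / 2 = 22.89 mol.
Mass: 22.89 mol × 106 g/mol = 2426 g.

2.43 kg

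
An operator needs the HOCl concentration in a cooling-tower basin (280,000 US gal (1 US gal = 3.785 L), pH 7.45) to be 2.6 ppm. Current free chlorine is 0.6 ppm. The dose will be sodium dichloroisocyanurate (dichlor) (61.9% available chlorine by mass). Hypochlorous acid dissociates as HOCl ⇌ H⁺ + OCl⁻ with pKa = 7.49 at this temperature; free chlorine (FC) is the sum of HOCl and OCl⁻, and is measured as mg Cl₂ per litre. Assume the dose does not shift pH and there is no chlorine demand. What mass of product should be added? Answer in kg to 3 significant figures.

7.48 kg

Volume: 280,000 US gal × 3.785 L/gal = 1,059,800 L.
[OCl⁻]/[HOCl] = 10^(pH − pKa) = 10^(7.45 − 7.49) = 0.912; fraction as HOCl = 1/(1 + 0.912) = 0.523.
Free chlorine required for 2.6 ppm HOCl: 2.6 / 0.523 = 4.971 ppm.
FC to add: 4.971 − 0.6 = 4.371 mg/L as Cl₂.
Cl₂ equivalent: 4.371 mg/L × 1,059,800 L = 4633 g.
Product at 61.9% available Cl: 4633 / 0.619 = 7484 g.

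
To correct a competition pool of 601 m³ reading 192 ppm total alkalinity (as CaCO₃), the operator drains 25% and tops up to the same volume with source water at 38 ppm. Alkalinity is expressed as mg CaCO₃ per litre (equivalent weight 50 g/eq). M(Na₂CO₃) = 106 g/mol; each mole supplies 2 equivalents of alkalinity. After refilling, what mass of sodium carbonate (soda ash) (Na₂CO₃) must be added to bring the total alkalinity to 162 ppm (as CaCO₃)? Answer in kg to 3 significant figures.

5.42 kg

Volume: 601 m³ = 601,000 L.
After draining 25% and refilling: 192 × 0.75 + 38 × 0.25 = 153.5 ppm.
Deficit to target: 162 − 153.5 = 8.5 mg/L.
As CaCO₃: 8.5 mg/L × 601,000 L = 5108 g; ÷ 50 g/eq ÷ 2 = 51.09 mol Na₂CO₃.
Mass: 51.09 × 106 = 5415 g.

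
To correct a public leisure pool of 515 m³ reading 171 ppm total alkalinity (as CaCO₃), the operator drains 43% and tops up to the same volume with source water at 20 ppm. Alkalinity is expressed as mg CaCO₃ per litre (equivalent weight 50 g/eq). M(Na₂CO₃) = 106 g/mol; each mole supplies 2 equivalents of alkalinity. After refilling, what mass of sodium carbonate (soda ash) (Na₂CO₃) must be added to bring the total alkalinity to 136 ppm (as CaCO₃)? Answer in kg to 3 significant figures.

Volume: 515 m³ = 515,000 L.
After draining 43% and refilling: 171 × 0.57 + 20 × 0.43 = 106.07 ppm.
Deficit to target: 136 − 106.07 = 29.93 mg/L.
As CaCO₃: 29.93 mg/L × 515,000 L = 15,410 g; ÷ 50 g/eq ÷ 2 = 154.1 mol Na₂CO₃.
Mass: 154.1 × 106 = 16,340 g.

16.3 kg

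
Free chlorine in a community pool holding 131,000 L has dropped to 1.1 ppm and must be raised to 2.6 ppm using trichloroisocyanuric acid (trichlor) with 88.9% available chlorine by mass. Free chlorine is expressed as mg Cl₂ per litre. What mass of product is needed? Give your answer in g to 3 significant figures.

Chlorine deficit: 2.6 − 1.1 = 1.5 ppm = 1.5 mg/L as Cl₂.
Cl₂ equivalent needed: 1.5 mg/L × 131,000 L = 196,500 mg = 196.5 g.
Product at 88.9% available chlorine: 196.5 / 0.889 = 221 g.

221 g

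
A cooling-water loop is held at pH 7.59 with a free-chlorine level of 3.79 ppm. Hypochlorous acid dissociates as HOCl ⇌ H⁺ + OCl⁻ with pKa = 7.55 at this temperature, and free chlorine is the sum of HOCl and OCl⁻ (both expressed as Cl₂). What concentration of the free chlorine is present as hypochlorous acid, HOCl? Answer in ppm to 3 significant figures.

[OCl⁻]/[HOCl] = 10^(pH − pKa) = 10^(7.59 − 7.55) = 10^0.04 = 1.096.
Fraction as HOCl = 1 / (1 + 1.096) = 0.477.
HOCl = 0.477 × 3.79 ppm = 1.808 ppm.

1.81 ppm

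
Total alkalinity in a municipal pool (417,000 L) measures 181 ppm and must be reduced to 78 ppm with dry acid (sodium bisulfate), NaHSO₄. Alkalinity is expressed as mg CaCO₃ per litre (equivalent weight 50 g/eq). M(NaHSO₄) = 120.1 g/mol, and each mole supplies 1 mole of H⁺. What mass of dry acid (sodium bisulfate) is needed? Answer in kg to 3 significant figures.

Alkalinity to neutralize: (181 − 78) = 103 mg/L as CaCO₃ × 417,000 L = 42,950 g as CaCO₃.
Equivalents of H⁺ required: 42,950 ÷ 50 g/eq = 859 eq = 859 mol NaHSO₄.
Mass of NaHSO₄: 859 × 120.1 = 103,200 g.

103 kg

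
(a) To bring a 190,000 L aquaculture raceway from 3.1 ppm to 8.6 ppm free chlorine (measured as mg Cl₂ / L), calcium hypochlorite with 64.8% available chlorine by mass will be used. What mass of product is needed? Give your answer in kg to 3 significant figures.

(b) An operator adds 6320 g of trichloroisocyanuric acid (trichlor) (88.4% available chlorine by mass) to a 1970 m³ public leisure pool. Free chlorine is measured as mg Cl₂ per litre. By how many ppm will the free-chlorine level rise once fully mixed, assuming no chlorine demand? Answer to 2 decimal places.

(a) Chlorine deficit: 8.6 − 3.1 = 5.5 ppm = 5.5 mg/L as Cl₂.
(a) Cl₂ equivalent needed: 5.5 mg/L × 190,000 L = 1,045,000 mg = 1045 g.
(a) Product at 64.8% available chlorine: 1045 / 0.648 = 1613 g.

(b) Volume: 1970 m³ = 1,970,000 L.
(b) Available chlorine delivered: 6320 g × 0.884 = 5587 g as Cl₂.
(b) Concentration rise: 5587 g / 1,970,000 L = 2.836 mg/L = 2.84 ppm.

(a) 1.61 kg; (b) 2.84 ppm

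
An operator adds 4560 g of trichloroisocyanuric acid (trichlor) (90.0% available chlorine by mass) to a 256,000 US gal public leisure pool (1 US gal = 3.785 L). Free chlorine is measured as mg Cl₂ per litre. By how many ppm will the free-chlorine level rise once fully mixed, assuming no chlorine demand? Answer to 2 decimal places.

Volume: 256,000 US gal × 3.785 L/gal = 968,960 L.
Available chlorine delivered: 4560 g × 0.9 = 4104 g as Cl₂.
Concentration rise: 4104 g / 968,960 L = 4.235 mg/L = 4.24 ppm.

4.24 ppm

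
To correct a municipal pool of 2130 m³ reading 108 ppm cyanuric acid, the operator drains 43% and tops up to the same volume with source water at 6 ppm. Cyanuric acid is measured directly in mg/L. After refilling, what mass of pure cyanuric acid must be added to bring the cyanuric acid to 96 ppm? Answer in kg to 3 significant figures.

Volume: 2130 m³ = 2,130,000 L.
After draining 43% and refilling: 108 × 0.57 + 6 × 0.43 = 64.14 ppm.
Deficit to target: 96 − 64.14 = 31.86 mg/L.
Mass: 31.86 mg/L × 2,130,000 L = 67,860 g cyanuric acid.

67.9 kg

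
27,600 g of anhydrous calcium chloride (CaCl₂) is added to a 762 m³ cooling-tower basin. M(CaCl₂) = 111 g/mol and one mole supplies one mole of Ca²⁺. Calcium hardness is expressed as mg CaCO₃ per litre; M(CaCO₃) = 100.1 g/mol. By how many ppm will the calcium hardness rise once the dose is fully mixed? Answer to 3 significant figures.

32.7 ppm

Volume: 762 m³ = 762,000 L.
Moles of Ca²⁺: 27,600 g ÷ 111 g/mol = 248.6 mol.
As CaCO₃: 248.6 mol × 100.1 g/mol = 24,890 g.
Rise: 24,890 g / 762,000 L × 1000 = 32.66 mg/L.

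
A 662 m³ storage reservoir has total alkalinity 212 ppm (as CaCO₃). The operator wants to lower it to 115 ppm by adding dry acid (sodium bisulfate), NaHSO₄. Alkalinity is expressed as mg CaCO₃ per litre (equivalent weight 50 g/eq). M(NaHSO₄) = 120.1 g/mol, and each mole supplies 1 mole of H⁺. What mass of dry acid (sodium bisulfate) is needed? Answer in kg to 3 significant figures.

154 kg

Volume: 662 m³ = 662,000 L.
Alkalinity to neutralize: (212 − 115) = 97 mg/L as CaCO₃ × 662,000 L = 64,210 g as CaCO₃.
Equivalents of H⁺ required: 64,210 ÷ 50 g/eq = 1284 eq = 1284 mol NaHSO₄.
Mass of NaHSO₄: 1284 × 120.1 = 154,200 g.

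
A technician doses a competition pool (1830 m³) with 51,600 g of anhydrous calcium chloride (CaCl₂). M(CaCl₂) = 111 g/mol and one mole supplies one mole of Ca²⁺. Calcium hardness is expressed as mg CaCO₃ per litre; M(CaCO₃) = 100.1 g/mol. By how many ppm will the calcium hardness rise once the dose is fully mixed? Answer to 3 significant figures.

25.4 ppm

Volume: 1830 m³ = 1,830,000 L.
Moles of Ca²⁺: 51,600 g ÷ 111 g/mol = 464.9 mol.
As CaCO₃: 464.9 mol × 100.1 g/mol = 46,530 g.
Rise: 46,530 g / 1,830,000 L × 1000 = 25.43 mg/L.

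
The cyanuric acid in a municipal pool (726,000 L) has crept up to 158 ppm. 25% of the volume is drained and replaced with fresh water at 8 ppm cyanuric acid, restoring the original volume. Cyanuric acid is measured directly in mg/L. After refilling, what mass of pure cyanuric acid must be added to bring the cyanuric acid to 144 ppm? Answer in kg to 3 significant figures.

17.1 kg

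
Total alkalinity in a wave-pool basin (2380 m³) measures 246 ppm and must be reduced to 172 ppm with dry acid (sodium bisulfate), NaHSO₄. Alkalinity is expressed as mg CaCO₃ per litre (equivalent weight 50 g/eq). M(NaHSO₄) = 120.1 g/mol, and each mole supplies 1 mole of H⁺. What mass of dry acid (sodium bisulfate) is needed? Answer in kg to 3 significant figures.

Volume: 2380 m³ = 2,380,000 L.
Alkalinity to neutralize: (246 − 172) = 74 mg/L as CaCO₃ × 2,380,000 L = 176,100 g as CaCO₃.
Equivalents of H⁺ required: 176,100 ÷ 50 g/eq = 3522 eq = 3522 mol NaHSO₄.
Mass of NaHSO₄: 3522 × 120.1 = 423,000 g.

423 kg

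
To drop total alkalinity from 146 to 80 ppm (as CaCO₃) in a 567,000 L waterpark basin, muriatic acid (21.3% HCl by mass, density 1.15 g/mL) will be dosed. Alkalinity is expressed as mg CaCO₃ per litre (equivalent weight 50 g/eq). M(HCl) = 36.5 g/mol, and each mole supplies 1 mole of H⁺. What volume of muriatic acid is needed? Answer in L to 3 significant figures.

Alkalinity to neutralize: (146 − 80) = 66 mg/L as CaCO₃ × 567,000 L = 37,420 g as CaCO₃.
Equivalents of H⁺ required: 37,420 ÷ 50 g/eq = 748.4 eq = 748.4 mol HCl.
Mass of HCl: 748.4 × 36.5 = 27,320 g.
Mass of 21.3% solution: 27,320 / 0.213 = 128,300 g.
Volume: 128,300 g ÷ 1.15 g/mL = 111,500 mL.

112 L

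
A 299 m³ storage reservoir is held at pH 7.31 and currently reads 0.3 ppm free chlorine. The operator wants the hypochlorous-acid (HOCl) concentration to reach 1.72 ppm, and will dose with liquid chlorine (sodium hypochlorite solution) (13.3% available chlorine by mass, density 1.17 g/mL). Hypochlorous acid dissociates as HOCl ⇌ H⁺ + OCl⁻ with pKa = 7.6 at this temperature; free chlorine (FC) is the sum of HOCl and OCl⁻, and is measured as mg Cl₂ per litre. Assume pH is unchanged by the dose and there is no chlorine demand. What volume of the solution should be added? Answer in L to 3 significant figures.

Volume: 299 m³ = 299,000 L.
[OCl⁻]/[HOCl] = 10^(pH − pKa) = 10^(7.31 − 7.6) = 0.5129; fraction as HOCl = 1/(1 + 0.5129) = 0.661.
Free chlorine required for 1.72 ppm HOCl: 1.72 / 0.661 = 2.602 ppm.
FC to add: 2.602 − 0.3 = 2.302 mg/L as Cl₂.
Cl₂ equivalent: 2.302 mg/L × 299,000 L = 688.3 g.
Product at 13.3% available Cl: 688.3 / 0.133 = 5175 g.
Volume: 5175 g ÷ 1.17 g/mL = 4423 mL.

4.42 L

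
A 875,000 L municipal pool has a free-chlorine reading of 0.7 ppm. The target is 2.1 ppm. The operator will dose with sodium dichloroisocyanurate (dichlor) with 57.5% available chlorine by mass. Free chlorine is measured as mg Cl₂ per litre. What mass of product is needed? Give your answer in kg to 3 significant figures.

Chlorine deficit: 2.1 − 0.7 = 1.4 ppm = 1.4 mg/L as Cl₂.
Cl₂ equivalent needed: 1.4 mg/L × 875,000 L = 1,225,000 mg = 1225 g.
Product at 57.5% available chlorine: 1225 / 0.575 = 2130 g.

2.13 kg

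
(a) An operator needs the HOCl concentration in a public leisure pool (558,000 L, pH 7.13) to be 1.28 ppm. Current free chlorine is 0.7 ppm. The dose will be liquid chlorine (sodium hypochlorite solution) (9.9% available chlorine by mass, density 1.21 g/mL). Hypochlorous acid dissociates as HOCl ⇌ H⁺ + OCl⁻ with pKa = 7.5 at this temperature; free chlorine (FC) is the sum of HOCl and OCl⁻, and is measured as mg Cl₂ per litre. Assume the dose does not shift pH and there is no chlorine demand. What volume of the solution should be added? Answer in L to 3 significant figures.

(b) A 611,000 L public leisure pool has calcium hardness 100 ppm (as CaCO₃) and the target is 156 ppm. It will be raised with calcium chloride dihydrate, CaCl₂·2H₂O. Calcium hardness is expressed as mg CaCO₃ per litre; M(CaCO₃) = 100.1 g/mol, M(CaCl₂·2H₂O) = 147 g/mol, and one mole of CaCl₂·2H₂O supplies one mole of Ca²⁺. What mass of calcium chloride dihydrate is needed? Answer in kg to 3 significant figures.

(a) 5.25 L; (b) 50.2 kg

(a) [OCl⁻]/[HOCl] = 10^(pH − pKa) = 10^(7.13 − 7.5) = 0.4266; fraction as HOCl = 1/(1 + 0.4266) = 0.701.
(a) Free chlorine required for 1.28 ppm HOCl: 1.28 / 0.701 = 1.826 ppm.
(a) FC to add: 1.826 − 0.7 = 1.126 mg/L as Cl₂.
(a) Cl₂ equivalent: 1.126 mg/L × 558,000 L = 628.3 g.
(a) Product at 9.9% available Cl: 628.3 / 0.099 = 6347 g.
(a) Volume: 6347 g ÷ 1.21 g/mL = 5245 mL.

(b) Hardness to add: (156 − 100) = 56 mg/L as CaCO₃ × 611,000 L = 34,220 g as CaCO₃.
(b) Moles of Ca²⁺ (1 mol Ca²⁺ ≡ 1 mol CaCO₃): 34,220 / 100.1 g/mol = 341.8 mol.
(b) Mass of CaCl₂·2H₂O: 341.8 × 147 = 50,250 g.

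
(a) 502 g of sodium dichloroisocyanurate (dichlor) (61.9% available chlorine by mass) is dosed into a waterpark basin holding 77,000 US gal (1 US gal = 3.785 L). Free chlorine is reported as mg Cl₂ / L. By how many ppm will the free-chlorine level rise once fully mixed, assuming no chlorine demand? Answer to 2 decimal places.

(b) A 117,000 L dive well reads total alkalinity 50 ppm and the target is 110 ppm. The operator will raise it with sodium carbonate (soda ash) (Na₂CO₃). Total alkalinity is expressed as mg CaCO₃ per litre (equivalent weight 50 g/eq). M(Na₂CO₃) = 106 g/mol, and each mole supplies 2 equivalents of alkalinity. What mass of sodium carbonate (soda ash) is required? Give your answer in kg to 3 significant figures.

(a) Volume: 77,000 US gal × 3.785 L/gal = 291,445 L.
(a) Available chlorine delivered: 502 g × 0.619 = 310.7 g as Cl₂.
(a) Concentration rise: 310.7 g / 291,445 L = 1.066 mg/L = 1.07 ppm.

(b) Alkalinity to add: (110 − 50) = 60 mg/L as CaCO₃ × 117,000 L = 7020 g as CaCO₃.
(b) Equivalents: 7020 g ÷ 50 g/eq = 140.4 eq.
(b) Each mole of Na₂CO₃ supplies 2 eq, so 140.4 / 2 = 70.2 mol.
(b) Mass: 70.2 mol × 106 g/mol = 7441 g.

(a) 1.07 ppm; (b) 7.44 kg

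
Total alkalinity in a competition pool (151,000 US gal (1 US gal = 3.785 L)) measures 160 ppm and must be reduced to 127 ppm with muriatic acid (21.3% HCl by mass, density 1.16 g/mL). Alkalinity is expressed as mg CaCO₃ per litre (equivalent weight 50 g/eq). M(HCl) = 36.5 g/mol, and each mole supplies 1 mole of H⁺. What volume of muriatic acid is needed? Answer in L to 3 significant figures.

55.7 L

Volume: 151,000 US gal × 3.785 L/gal = 571,535 L.
Alkalinity to neutralize: (160 − 127) = 33 mg/L as CaCO₃ × 571,535 L = 18,860 g as CaCO₃.
Equivalents of H⁺ required: 18,860 ÷ 50 g/eq = 377.2 eq = 377.2 mol HCl.
Mass of HCl: 377.2 × 36.5 = 13,770 g.
Mass of 21.3% solution: 13,770 / 0.213 = 64,640 g.
Volume: 64,640 g ÷ 1.16 g/mL = 55,720 mL.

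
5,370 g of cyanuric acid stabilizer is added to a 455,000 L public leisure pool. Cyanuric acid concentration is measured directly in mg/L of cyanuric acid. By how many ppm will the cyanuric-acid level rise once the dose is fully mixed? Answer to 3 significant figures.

11.8 ppm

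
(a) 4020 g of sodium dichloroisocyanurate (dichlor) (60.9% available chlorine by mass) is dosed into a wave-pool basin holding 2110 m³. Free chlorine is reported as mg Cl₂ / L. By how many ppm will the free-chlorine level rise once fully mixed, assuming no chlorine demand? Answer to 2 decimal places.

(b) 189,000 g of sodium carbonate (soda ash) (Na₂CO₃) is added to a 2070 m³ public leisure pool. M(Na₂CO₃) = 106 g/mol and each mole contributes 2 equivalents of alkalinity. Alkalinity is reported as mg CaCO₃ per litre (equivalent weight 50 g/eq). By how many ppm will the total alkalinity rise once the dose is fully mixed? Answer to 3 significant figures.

(a) Volume: 2110 m³ = 2,110,000 L.
(a) Available chlorine delivered: 4020 g × 0.609 = 2448 g as Cl₂.
(a) Concentration rise: 2448 g / 2,110,000 L = 1.16 mg/L = 1.16 ppm.

(b) Volume: 2070 m³ = 2,070,000 L.
(b) Moles of Na₂CO₃: 189,000 g ÷ 106 g/mol = 1783 mol → 3566 eq of alkalinity.
(b) As CaCO₃: 3566 eq × 50 g/eq = 178,300 g.
(b) Rise: 178,300 g / 2,070,000 L × 1000 = 86.14 mg/L.

(a) 1.16 ppm; (b) 86.1 ppm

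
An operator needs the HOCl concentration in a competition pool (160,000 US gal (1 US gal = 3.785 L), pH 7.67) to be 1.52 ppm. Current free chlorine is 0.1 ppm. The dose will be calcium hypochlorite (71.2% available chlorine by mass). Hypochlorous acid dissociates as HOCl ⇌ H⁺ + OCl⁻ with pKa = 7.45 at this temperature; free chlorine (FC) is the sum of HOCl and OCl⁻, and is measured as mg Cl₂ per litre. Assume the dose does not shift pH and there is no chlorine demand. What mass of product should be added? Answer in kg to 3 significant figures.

3.35 kg

Volume: 160,000 US gal × 3.785 L/gal = 605,600 L.
[OCl⁻]/[HOCl] = 10^(pH − pKa) = 10^(7.67 − 7.45) = 1.66; fraction as HOCl = 1/(1 + 1.66) = 0.376.
Free chlorine required for 1.52 ppm HOCl: 1.52 / 0.376 = 4.043 ppm.
FC to add: 4.043 − 0.1 = 3.943 mg/L as Cl₂.
Cl₂ equivalent: 3.943 mg/L × 605,600 L = 2388 g.
Product at 71.2% available Cl: 2388 / 0.712 = 3353 g.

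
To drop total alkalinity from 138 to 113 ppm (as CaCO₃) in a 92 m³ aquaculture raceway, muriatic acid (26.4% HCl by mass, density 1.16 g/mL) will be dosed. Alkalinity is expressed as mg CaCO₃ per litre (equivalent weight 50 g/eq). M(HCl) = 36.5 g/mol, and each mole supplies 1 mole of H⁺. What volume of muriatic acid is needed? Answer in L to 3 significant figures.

Volume: 92 m³ = 92,000 L.
Alkalinity to neutralize: (138 − 113) = 25 mg/L as CaCO₃ × 92,000 L = 2300 g as CaCO₃.
Equivalents of H⁺ required: 2300 ÷ 50 g/eq = 46 eq = 46 mol HCl.
Mass of HCl: 46 × 36.5 = 1679 g.
Mass of 26.4% solution: 1679 / 0.264 = 6360 g.
Volume: 6360 g ÷ 1.16 g/mL = 5483 mL.

5.48 L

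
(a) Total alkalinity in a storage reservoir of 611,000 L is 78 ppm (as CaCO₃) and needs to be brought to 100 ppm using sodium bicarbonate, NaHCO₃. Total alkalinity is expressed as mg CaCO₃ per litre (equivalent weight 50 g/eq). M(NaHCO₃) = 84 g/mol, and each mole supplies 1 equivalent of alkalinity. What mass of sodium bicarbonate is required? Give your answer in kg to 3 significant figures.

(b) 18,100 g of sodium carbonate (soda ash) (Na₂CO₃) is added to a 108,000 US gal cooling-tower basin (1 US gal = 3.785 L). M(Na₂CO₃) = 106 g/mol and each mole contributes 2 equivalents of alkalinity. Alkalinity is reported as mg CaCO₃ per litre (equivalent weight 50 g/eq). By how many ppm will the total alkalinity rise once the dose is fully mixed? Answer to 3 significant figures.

(a) 22.6 kg; (b) 41.8 ppm

(a) Alkalinity to add: (100 − 78) = 22 mg/L as CaCO₃ × 611,000 L = 13,440 g as CaCO₃.
(a) Equivalents: 13,440 g ÷ 50 g/eq = 268.8 eq.
(a) NaHCO₃ supplies 1 eq per mole → 268.8 mol.
(a) Mass: 268.8 mol × 84 g/mol = 22,580 g.

(b) Volume: 108,000 US gal × 3.785 L/gal = 408,780 L.
(b) Moles of Na₂CO₃: 18,100 g ÷ 106 g/mol = 170.8 mol → 341.5 eq of alkalinity.
(b) As CaCO₃: 341.5 eq × 50 g/eq = 17,080 g.
(b) Rise: 17,080 g / 408,780 L × 1000 = 41.77 mg/L.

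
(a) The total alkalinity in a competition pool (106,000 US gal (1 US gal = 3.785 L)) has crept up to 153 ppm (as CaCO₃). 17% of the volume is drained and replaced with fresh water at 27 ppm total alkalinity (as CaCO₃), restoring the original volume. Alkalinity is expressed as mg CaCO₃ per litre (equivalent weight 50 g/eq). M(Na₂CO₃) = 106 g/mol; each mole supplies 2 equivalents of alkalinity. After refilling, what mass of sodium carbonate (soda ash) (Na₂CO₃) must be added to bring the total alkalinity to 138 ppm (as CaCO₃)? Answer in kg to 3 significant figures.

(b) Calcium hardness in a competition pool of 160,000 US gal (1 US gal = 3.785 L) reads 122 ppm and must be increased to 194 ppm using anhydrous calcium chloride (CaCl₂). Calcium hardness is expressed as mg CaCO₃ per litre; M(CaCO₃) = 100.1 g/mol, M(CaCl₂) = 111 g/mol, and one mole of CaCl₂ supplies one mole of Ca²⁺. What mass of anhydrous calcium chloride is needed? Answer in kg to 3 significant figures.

(a) Volume: 106,000 US gal × 3.785 L/gal = 401,210 L.
(a) After draining 17% and refilling: 153 × 0.83 + 27 × 0.17 = 131.58 ppm.
(a) Deficit to target: 138 − 131.58 = 6.42 mg/L.
(a) As CaCO₃: 6.42 mg/L × 401,210 L = 2576 g; ÷ 50 g/eq ÷ 2 = 25.76 mol Na₂CO₃.
(a) Mass: 25.76 × 106 = 2730 g.

(b) Volume: 160,000 US gal × 3.785 L/gal = 605,600 L.
(b) Hardness to add: (194 − 122) = 72 mg/L as CaCO₃ × 605,600 L = 43,600 g as CaCO₃.
(b) Moles of Ca²⁺ (1 mol Ca²⁺ ≡ 1 mol CaCO₃): 43,600 / 100.1 g/mol = 435.6 mol.
(b) Mass of CaCl₂: 435.6 × 111 = 48,350 g.

(a) 2.73 kg; (b) 48.4 kg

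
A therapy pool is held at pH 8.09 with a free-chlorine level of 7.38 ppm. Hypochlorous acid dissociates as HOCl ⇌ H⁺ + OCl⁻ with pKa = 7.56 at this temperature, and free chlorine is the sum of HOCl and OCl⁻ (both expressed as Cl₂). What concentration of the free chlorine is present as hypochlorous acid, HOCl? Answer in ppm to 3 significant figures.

[OCl⁻]/[HOCl] = 10^(pH − pKa) = 10^(8.09 − 7.56) = 10^0.53 = 3.388.
Fraction as HOCl = 1 / (1 + 3.388) = 0.2279.
HOCl = 0.2279 × 7.38 ppm = 1.682 ppm.

1.68 ppm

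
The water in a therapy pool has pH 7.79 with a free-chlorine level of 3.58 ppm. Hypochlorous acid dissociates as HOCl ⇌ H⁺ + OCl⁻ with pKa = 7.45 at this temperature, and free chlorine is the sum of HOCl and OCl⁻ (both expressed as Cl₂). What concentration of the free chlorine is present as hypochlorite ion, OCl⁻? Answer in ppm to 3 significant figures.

[OCl⁻]/[HOCl] = 10^(pH − pKa) = 10^(7.79 − 7.45) = 10^0.34 = 2.188.
Fraction as HOCl = 1 / (1 + 2.188) = 0.3137.
OCl⁻ = (1 − 0.3137) × 3.58 ppm = 2.457 ppm.

2.46 ppm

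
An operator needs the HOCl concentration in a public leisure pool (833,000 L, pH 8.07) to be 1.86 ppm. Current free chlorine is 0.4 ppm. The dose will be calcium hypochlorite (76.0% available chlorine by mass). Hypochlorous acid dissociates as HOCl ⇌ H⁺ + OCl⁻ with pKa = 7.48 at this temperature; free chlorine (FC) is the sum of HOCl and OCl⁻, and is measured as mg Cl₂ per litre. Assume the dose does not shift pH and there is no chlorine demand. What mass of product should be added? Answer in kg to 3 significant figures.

9.53 kg

[OCl⁻]/[HOCl] = 10^(pH − pKa) = 10^(8.07 − 7.48) = 3.89; fraction as HOCl = 1/(1 + 3.89) = 0.2045.
Free chlorine required for 1.86 ppm HOCl: 1.86 / 0.2045 = 9.096 ppm.
FC to add: 9.096 − 0.4 = 8.696 mg/L as Cl₂.
Cl₂ equivalent: 8.696 mg/L × 833,000 L = 7244 g.
Product at 76.0% available Cl: 7244 / 0.76 = 9532 g.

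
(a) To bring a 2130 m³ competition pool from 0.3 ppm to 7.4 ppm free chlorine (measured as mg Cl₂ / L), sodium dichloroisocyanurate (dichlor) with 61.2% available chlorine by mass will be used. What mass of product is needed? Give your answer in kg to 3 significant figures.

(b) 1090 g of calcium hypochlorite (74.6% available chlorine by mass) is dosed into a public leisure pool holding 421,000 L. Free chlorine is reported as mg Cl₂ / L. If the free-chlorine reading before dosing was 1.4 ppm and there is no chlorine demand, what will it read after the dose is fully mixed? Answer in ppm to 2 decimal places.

(a) 24.7 kg; (b) 3.33 ppm

(a) Volume: 2130 m³ = 2,130,000 L.
(a) Chlorine deficit: 7.4 − 0.3 = 7.1 ppm = 7.1 mg/L as Cl₂.
(a) Cl₂ equivalent needed: 7.1 mg/L × 2,130,000 L = 15,120,000 mg = 15,120 g.
(a) Product at 61.2% available chlorine: 15,120 / 0.612 = 24,710 g.

(b) Available chlorine delivered: 1090 g × 0.746 = 813.1 g as Cl₂.
(b) Concentration rise: 813.1 g / 421,000 L = 1.931 mg/L = 1.93 ppm.
(b) Final FC: 1.4 + 1.93 = 3.33 ppm.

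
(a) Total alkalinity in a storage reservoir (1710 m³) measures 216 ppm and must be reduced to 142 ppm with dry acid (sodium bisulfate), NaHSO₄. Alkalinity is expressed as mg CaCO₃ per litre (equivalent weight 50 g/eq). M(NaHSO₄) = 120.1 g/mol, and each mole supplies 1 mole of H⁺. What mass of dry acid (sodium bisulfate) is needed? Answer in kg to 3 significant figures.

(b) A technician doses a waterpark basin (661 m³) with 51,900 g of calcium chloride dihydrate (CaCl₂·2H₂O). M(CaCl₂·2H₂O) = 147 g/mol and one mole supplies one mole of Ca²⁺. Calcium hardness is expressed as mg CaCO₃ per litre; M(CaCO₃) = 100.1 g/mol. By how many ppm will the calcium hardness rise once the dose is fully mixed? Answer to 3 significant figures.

(a) 304 kg; (b) 53.5 ppm

(a) Volume: 1710 m³ = 1,710,000 L.
(a) Alkalinity to neutralize: (216 − 142) = 74 mg/L as CaCO₃ × 1,710,000 L = 126,500 g as CaCO₃.
(a) Equivalents of H⁺ required: 126,500 ÷ 50 g/eq = 2531 eq = 2531 mol NaHSO₄.
(a) Mass of NaHSO₄: 2531 × 120.1 = 303,900 g.

(b) Volume: 661 m³ = 661,000 L.
(b) Moles of Ca²⁺: 51,900 g ÷ 147 g/mol = 353.1 mol.
(b) As CaCO₃: 353.1 mol × 100.1 g/mol = 35,340 g.
(b) Rise: 35,340 g / 661,000 L × 1000 = 53.47 mg/L.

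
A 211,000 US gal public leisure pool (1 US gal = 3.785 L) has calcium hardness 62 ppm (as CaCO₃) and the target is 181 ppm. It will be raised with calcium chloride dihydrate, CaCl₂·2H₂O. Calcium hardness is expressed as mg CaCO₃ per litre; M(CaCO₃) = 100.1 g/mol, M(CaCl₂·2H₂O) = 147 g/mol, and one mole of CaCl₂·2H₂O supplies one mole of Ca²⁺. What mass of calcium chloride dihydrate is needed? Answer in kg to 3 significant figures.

Volume: 211,000 US gal × 3.785 L/gal = 798,635 L.
Hardness to add: (181 − 62) = 119 mg/L as CaCO₃ × 798,635 L = 95,040 g as CaCO₃.
Moles of Ca²⁺ (1 mol Ca²⁺ ≡ 1 mol CaCO₃): 95,040 / 100.1 g/mol = 949.4 mol.
Mass of CaCl₂·2H₂O: 949.4 × 147 = 139,600 g.

140 kg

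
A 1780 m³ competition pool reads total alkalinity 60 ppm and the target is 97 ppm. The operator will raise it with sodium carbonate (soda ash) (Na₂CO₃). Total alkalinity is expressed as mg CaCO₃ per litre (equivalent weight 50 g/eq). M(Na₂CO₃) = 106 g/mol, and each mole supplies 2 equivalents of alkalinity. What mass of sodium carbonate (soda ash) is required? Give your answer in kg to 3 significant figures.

69.8 kg

Volume: 1780 m³ = 1,780,000 L.
Alkalinity to add: (97 − 60) = 37 mg/L as CaCO₃ × 1,780,000 L = 65,860 g as CaCO₃.
Equivalents: 65,860 g ÷ 50 g/eq = 1317 eq.
Each mole of Na₂CO₃ supplies 2 eq, so 1317 / 2 = 658.6 mol.
Mass: 658.6 mol × 106 g/mol = 69,810 g.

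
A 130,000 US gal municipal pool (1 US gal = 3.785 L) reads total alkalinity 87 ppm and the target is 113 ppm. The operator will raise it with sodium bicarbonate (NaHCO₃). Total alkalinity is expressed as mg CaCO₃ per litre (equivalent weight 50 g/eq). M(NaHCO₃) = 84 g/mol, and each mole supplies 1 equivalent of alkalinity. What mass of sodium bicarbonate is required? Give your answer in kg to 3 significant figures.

21.5 kg

Volume: 130,000 US gal × 3.785 L/gal = 492,050 L.
Alkalinity to add: (113 − 87) = 26 mg/L as CaCO₃ × 492,050 L = 12,790 g as CaCO₃.
Equivalents: 12,790 g ÷ 50 g/eq = 255.9 eq.
NaHCO₃ supplies 1 eq per mole → 255.9 mol.
Mass: 255.9 mol × 84 g/mol = 21,490 g.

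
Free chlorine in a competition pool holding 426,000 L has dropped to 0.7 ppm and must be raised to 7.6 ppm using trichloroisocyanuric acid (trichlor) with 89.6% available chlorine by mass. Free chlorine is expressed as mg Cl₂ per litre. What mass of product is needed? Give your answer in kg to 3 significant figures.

3.28 kg

Chlorine deficit: 7.6 − 0.7 = 6.9 ppm = 6.9 mg/L as Cl₂.
Cl₂ equivalent needed: 6.9 mg/L × 426,000 L = 2,939,000 mg = 2939 g.
Product at 89.6% available chlorine: 2939 / 0.896 = 3281 g.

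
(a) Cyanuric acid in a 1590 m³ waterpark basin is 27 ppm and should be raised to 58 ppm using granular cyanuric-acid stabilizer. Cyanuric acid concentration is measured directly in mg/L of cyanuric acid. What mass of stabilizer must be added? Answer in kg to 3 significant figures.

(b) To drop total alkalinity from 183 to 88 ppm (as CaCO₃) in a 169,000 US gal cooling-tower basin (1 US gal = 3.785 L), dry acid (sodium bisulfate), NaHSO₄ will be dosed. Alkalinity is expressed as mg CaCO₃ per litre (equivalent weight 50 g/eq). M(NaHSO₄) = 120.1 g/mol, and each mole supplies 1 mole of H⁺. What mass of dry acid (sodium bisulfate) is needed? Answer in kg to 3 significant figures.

(a) 49.3 kg; (b) 146 kg

(a) Volume: 1590 m³ = 1,590,000 L.
(a) CYA to add: (58 − 27) = 31 mg/L × 1,590,000 L = 49,290 g cyanuric acid.

(b) Volume: 169,000 US gal × 3.785 L/gal = 639,665 L.
(b) Alkalinity to neutralize: (183 − 88) = 95 mg/L as CaCO₃ × 639,665 L = 60,770 g as CaCO₃.
(b) Equivalents of H⁺ required: 60,770 ÷ 50 g/eq = 1215 eq = 1215 mol NaHSO₄.
(b) Mass of NaHSO₄: 1215 × 120.1 = 146,000 g.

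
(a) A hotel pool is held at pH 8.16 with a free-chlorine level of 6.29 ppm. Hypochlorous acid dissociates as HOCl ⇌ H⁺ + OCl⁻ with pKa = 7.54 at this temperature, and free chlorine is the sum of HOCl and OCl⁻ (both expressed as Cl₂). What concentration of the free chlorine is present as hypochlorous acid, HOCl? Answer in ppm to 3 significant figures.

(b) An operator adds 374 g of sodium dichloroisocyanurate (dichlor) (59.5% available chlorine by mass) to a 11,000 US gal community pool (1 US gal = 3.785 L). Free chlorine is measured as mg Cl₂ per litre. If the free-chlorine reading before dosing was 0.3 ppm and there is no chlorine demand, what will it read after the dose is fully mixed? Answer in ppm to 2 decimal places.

(a) 1.22 ppm; (b) 5.64 ppm

(a) [OCl⁻]/[HOCl] = 10^(pH − pKa) = 10^(8.16 − 7.54) = 10^0.62 = 4.169.
(a) Fraction as HOCl = 1 / (1 + 4.169) = 0.1935.
(a) HOCl = 0.1935 × 6.29 ppm = 1.217 ppm.

(b) Volume: 11,000 US gal × 3.785 L/gal = 41,635 L.
(b) Available chlorine delivered: 374 g × 0.595 = 222.5 g as Cl₂.
(b) Concentration rise: 222.5 g / 41,635 L = 5.345 mg/L = 5.34 ppm.
(b) Final FC: 0.3 + 5.34 = 5.64 ppm.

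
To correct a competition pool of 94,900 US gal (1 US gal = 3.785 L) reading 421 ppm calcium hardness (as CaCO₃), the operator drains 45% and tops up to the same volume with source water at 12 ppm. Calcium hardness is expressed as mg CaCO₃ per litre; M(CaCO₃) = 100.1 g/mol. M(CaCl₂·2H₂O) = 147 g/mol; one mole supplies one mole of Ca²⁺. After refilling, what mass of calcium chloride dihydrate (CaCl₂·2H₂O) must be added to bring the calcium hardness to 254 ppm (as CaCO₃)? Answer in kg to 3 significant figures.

8.99 kg

Volume: 94,900 US gal × 3.785 L/gal = 359,196 L.
After draining 45% and refilling: 421 × 0.55 + 12 × 0.45 = 236.95 ppm.
Deficit to target: 254 − 236.95 = 17.05 mg/L.
As CaCO₃: 17.05 mg/L × 359,196 L = 6124 g; ÷ 100.1 = 61.18 mol Ca²⁺.
Mass: 61.18 × 147 = 8994 g.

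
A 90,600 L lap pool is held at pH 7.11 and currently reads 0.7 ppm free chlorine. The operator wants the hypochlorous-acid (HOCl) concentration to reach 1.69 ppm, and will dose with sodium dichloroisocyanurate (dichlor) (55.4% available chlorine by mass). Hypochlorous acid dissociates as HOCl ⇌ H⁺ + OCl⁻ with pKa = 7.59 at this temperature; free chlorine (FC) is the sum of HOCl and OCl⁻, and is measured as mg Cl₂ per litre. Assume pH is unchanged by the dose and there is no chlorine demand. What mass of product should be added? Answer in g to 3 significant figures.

[OCl⁻]/[HOCl] = 10^(pH − pKa) = 10^(7.11 − 7.59) = 0.3311; fraction as HOCl = 1/(1 + 0.3311) = 0.7512.
Free chlorine required for 1.69 ppm HOCl: 1.69 / 0.7512 = 2.25 ppm.
FC to add: 2.25 − 0.7 = 1.55 mg/L as Cl₂.
Cl₂ equivalent: 1.55 mg/L × 90,600 L = 140.4 g.
Product at 55.4% available Cl: 140.4 / 0.554 = 253.4 g.

253 g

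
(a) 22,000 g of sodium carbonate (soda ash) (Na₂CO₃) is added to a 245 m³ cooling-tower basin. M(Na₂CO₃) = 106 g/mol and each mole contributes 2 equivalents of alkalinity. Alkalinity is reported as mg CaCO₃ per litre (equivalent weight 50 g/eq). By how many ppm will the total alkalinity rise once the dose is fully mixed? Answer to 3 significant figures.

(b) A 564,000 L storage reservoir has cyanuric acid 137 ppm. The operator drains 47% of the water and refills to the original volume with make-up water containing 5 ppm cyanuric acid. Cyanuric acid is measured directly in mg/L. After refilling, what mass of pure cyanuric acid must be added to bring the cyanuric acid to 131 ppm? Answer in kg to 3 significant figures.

(a) Volume: 245 m³ = 245,000 L.
(a) Moles of Na₂CO₃: 22,000 g ÷ 106 g/mol = 207.5 mol → 415.1 eq of alkalinity.
(a) As CaCO₃: 415.1 eq × 50 g/eq = 20,750 g.
(a) Rise: 20,750 g / 245,000 L × 1000 = 84.71 mg/L.

(b) After draining 47% and refilling: 137 × 0.53 + 5 × 0.47 = 74.96 ppm.
(b) Deficit to target: 131 − 74.96 = 56.04 mg/L.
(b) Mass: 56.04 mg/L × 564,000 L = 31,610 g cyanuric acid.

(a) 84.7 ppm; (b) 31.6 kg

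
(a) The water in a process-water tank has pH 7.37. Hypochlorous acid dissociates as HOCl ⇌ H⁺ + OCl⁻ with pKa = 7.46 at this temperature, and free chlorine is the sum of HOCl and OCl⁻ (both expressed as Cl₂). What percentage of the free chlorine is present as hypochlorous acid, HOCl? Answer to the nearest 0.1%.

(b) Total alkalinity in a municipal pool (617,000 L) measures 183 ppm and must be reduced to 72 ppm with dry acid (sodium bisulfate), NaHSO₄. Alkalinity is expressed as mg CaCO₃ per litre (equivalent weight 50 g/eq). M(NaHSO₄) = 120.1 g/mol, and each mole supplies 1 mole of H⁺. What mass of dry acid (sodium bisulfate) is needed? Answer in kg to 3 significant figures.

(a) [OCl⁻]/[HOCl] = 10^(pH − pKa) = 10^(7.37 − 7.46) = 10^-0.09 = 0.8128.
(a) Fraction as HOCl = 1 / (1 + 0.8128) = 0.5516.

(b) Alkalinity to neutralize: (183 − 72) = 111 mg/L as CaCO₃ × 617,000 L = 68,490 g as CaCO₃.
(b) Equivalents of H⁺ required: 68,490 ÷ 50 g/eq = 1370 eq = 1370 mol NaHSO₄.
(b) Mass of NaHSO₄: 1370 × 120.1 = 164,500 g.

(a) 55.2%; (b) 165 kg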